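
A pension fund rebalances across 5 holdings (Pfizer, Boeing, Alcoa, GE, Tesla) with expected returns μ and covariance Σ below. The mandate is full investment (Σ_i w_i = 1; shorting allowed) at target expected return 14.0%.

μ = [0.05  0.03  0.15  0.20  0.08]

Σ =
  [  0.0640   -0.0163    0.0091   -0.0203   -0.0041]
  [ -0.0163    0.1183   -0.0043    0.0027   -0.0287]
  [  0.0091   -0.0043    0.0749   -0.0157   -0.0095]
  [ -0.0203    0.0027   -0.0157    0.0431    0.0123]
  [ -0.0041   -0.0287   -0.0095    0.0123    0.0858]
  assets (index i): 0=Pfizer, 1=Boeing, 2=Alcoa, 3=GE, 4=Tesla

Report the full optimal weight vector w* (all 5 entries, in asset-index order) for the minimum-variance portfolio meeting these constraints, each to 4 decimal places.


0.2017  0.0675  0.2166  0.4522  0.0621

p=Σ⁻¹μ = [2.7355  0.7595  3.2405  6.8641  0.6919]
q=Σ⁻¹𝟙 = [30.3572  16.1530  20.8431  39.7669  15.1158]
a=μᵀp=2.073817  b=𝟙ᵀp=14.291545  c=𝟙ᵀq=122.235944  D=ac−b²=49.246658
λ₁=(c·0.140−b)/D = (122.235944·0.140−14.291545)/49.246658 = 0.057293
λ₂=(a−b·0.140)/D = (2.073817−14.291545·0.140)/49.246658 = 0.001482
w* = 0.057293·p + 0.001482·q:
  w_0 = 0.057293·2.7355 + 0.001482·30.3572 = 0.2017  (Pfizer)
  w_1 = 0.057293·0.7595 + 0.001482·16.1530 = 0.0675  (Boeing)
  w_2 = 0.057293·3.2405 + 0.001482·20.8431 = 0.2166  (Alcoa)
  w_3 = 0.057293·6.8641 + 0.001482·39.7669 = 0.4522  (GE)
  w_4 = 0.057293·0.6919 + 0.001482·15.1158 = 0.0621  (Tesla)
Σw_i=1.0000  μᵀw=0.1400
σ²=wᵀΣw=λ₁·μ_p+λ₂ = 0.057293·0.140 + 0.001482 = 0.009503 ≈ 0.0095


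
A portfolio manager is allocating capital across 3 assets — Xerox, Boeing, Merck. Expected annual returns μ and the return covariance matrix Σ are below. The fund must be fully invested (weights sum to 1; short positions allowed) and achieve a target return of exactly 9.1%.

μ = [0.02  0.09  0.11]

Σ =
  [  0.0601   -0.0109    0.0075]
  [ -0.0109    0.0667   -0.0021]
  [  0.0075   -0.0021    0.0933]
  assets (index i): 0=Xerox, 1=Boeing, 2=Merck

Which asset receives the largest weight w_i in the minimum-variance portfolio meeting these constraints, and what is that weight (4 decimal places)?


g=Σ⁻¹μ = [0.4509  1.4600  1.1756]
h=Σ⁻¹𝟙 = [18.7684  18.3626  9.6227]
a=μᵀg=0.269736  b=𝟙ᵀg=3.086497  c=𝟙ᵀh=46.753689  D=ac−b²=3.084701
λ₁=(c·0.091−b)/D = (46.753689·0.091−3.086497)/3.084701 = 0.378672
λ₂=(a−b·0.091)/D = (0.269736−3.086497·0.091)/3.084701 = -0.003610
w* = 0.378672·g + -0.003610·h:
  w_0 = 0.378672·0.4509 + -0.003610·18.7684 = 0.1030  (Xerox)
  w_1 = 0.378672·1.4600 + -0.003610·18.3626 = 0.4866  (Boeing)
  w_2 = 0.378672·1.1756 + -0.003610·9.6227 = 0.4104  (Merck)
Σw_i=1.0000  μᵀw=0.0910
σ²=wᵀΣw=λ₁·μ_p+λ₂ = 0.378672·0.091 + -0.003610 = 0.030849 ≈ 0.0308

Boeing (0.4866)


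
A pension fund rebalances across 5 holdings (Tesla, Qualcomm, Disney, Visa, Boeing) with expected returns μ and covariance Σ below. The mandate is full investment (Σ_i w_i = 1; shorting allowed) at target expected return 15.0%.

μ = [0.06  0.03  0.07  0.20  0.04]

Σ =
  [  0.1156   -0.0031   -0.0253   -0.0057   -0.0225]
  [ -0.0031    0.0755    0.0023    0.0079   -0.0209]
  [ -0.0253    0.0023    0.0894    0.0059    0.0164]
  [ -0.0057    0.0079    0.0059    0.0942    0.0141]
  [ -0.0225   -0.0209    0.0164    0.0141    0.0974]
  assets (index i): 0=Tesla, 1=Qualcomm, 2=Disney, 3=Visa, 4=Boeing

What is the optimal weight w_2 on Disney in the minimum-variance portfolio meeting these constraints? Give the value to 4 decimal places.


0.2042

x=Σ⁻¹μ = [0.8549  0.2517  0.8414  2.0680  0.2211]
y=Σ⁻¹𝟙 = [14.8192  16.6711  11.8637  7.2426  14.2215]
a=μᵀx=0.540185  b=𝟙ᵀx=4.237117  c=𝟙ᵀy=64.818040  D=ac−b²=17.060576
λ₁=(c·0.150−b)/D = (64.818040·0.150−4.237117)/17.060576 = 0.321536
λ₂=(a−b·0.150)/D = (0.540185−4.237117·0.150)/17.060576 = -0.005591
w* = 0.321536·x + -0.005591·y:
  w_0 = 0.321536·0.8549 + -0.005591·14.8192 = 0.1920  (Tesla)
  w_1 = 0.321536·0.2517 + -0.005591·16.6711 = -0.0123  (Qualcomm)
  w_2 = 0.321536·0.8414 + -0.005591·11.8637 = 0.2042  (Disney)
  w_3 = 0.321536·2.0680 + -0.005591·7.2426 = 0.6244  (Visa)
  w_4 = 0.321536·0.2211 + -0.005591·14.2215 = -0.0084  (Boeing)
Σw_i=1.0000  μᵀw=0.1500
σ²=wᵀΣw=λ₁·μ_p+λ₂ = 0.321536·0.150 + -0.005591 = 0.042640 ≈ 0.0426


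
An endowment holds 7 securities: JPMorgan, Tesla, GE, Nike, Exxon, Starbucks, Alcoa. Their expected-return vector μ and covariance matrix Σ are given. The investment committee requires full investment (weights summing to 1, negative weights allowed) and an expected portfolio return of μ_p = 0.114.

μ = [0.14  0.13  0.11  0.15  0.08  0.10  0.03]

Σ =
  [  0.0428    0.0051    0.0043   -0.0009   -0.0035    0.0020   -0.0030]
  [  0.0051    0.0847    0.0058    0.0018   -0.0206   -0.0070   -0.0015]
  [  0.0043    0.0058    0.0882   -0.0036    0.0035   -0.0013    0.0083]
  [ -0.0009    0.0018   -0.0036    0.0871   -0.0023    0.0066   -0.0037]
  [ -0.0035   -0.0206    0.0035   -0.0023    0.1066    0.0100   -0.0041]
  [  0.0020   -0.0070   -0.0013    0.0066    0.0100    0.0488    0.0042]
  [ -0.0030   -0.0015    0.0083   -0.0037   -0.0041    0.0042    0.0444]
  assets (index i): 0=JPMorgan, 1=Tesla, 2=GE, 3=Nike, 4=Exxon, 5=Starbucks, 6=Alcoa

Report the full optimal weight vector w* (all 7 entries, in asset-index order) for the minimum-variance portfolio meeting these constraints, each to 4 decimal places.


x=Σ⁻¹μ = [3.0798  1.6563  0.9611  1.6965  1.0525  1.6687  0.8408]
y=Σ⁻¹𝟙 = [23.1304  14.3921  7.2398  11.8815  12.3952  15.5992  23.8773]
a=μᵀx=1.282981  b=𝟙ᵀx=10.955674  c=𝟙ᵀy=108.515435  D=ac−b²=19.196403
λ₁=(c·0.114−b)/D = (108.515435·0.114−10.955674)/19.196403 = 0.073716
λ₂=(a−b·0.114)/D = (1.282981−10.955674·0.114)/19.196403 = 0.001773
w* = 0.073716·x + 0.001773·y:
  w_0 = 0.073716·3.0798 + 0.001773·23.1304 = 0.2680  (JPMorgan)
  w_1 = 0.073716·1.6563 + 0.001773·14.3921 = 0.1476  (Tesla)
  w_2 = 0.073716·0.9611 + 0.001773·7.2398 = 0.0837  (GE)
  w_3 = 0.073716·1.6965 + 0.001773·11.8815 = 0.1461  (Nike)
  w_4 = 0.073716·1.0525 + 0.001773·12.3952 = 0.0996  (Exxon)
  w_5 = 0.073716·1.6687 + 0.001773·15.5992 = 0.1507  (Starbucks)
  w_6 = 0.073716·0.8408 + 0.001773·23.8773 = 0.1043  (Alcoa)
Σw_i=1.0000  μᵀw=0.1140
σ²=wᵀΣw=λ₁·μ_p+λ₂ = 0.073716·0.114 + 0.001773 = 0.010177 ≈ 0.0102

0.2680  0.1476  0.0837  0.1461  0.0996  0.1507  0.1043


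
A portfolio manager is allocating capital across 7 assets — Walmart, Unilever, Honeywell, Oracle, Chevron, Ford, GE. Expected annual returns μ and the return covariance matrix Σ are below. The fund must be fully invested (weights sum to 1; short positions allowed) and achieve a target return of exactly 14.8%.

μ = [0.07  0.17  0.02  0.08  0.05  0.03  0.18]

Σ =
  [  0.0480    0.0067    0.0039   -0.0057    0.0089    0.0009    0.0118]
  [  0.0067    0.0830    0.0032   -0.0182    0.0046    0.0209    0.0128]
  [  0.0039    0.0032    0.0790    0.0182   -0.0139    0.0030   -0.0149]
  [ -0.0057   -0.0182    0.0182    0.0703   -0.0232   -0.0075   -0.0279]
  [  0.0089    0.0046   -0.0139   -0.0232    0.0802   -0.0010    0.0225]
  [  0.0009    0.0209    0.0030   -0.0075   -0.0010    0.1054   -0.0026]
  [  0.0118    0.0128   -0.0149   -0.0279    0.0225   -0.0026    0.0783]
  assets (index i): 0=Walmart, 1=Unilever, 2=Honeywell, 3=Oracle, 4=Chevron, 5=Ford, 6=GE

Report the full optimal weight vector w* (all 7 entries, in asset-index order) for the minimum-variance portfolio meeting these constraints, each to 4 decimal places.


0.0439  0.3009  -0.0486  0.3540  0.0046  -0.0271  0.3723

g=Σ⁻¹μ = [0.7307  2.1611  0.0413  3.0373  0.5263  0.1384  2.7789]
h=Σ⁻¹𝟙 = [14.6401  10.8343  10.5216  28.3008  15.6682  9.4891  16.6931]
a=μᵀg=1.193018  b=𝟙ᵀg=9.413982  c=𝟙ᵀh=106.147219  D=ac−b²=38.012519
λ₁=(c·0.148−b)/D = (106.147219·0.148−9.413982)/38.012519 = 0.165625
λ₂=(a−b·0.148)/D = (1.193018−9.413982·0.148)/38.012519 = -0.005268
w* = 0.165625·g + -0.005268·h:
  w_0 = 0.165625·0.7307 + -0.005268·14.6401 = 0.0439  (Walmart)
  w_1 = 0.165625·2.1611 + -0.005268·10.8343 = 0.3009  (Unilever)
  w_2 = 0.165625·0.0413 + -0.005268·10.5216 = -0.0486  (Honeywell)
  w_3 = 0.165625·3.0373 + -0.005268·28.3008 = 0.3540  (Oracle)
  w_4 = 0.165625·0.5263 + -0.005268·15.6682 = 0.0046  (Chevron)
  w_5 = 0.165625·0.1384 + -0.005268·9.4891 = -0.0271  (Ford)
  w_6 = 0.165625·2.7789 + -0.005268·16.6931 = 0.3723  (GE)
Σw_i=1.0000  μᵀw=0.1480
σ²=wᵀΣw=λ₁·μ_p+λ₂ = 0.165625·0.148 + -0.005268 = 0.019244 ≈ 0.0192


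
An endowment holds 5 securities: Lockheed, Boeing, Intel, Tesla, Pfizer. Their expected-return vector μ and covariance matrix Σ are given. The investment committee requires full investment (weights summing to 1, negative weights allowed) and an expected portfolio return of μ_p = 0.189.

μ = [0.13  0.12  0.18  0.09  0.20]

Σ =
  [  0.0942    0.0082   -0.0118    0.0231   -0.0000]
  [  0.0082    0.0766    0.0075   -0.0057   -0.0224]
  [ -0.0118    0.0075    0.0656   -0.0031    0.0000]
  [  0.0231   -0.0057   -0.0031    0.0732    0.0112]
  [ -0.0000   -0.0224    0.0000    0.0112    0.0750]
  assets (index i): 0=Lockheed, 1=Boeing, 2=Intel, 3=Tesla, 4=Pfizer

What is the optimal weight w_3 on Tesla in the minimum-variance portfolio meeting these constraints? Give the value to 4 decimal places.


g=Σ⁻¹μ = [1.4011  2.1278  2.7800  0.5787  3.2158]
h=Σ⁻¹𝟙 = [8.6014  16.2608  15.4196  10.3187  16.6490]
a=μᵀg=1.633128  b=𝟙ᵀg=10.103482  c=𝟙ᵀh=67.249437  D=ac−b²=7.746586
λ₁=(c·0.189−b)/D = (67.249437·0.189−10.103482)/7.746586 = 0.336492
λ₂=(a−b·0.189)/D = (1.633128−10.103482·0.189)/7.746586 = -0.035684
w* = 0.336492·g + -0.035684·h:
  w_0 = 0.336492·1.4011 + -0.035684·8.6014 = 0.1645  (Lockheed)
  w_1 = 0.336492·2.1278 + -0.035684·16.2608 = 0.1357  (Boeing)
  w_2 = 0.336492·2.7800 + -0.035684·15.4196 = 0.3852  (Intel)
  w_3 = 0.336492·0.5787 + -0.035684·10.3187 = -0.1735  (Tesla)
  w_4 = 0.336492·3.2158 + -0.035684·16.6490 = 0.4880  (Pfizer)
Σw_i=1.0000  μᵀw=0.1890
σ²=wᵀΣw=λ₁·μ_p+λ₂ = 0.336492·0.189 + -0.035684 = 0.027913 ≈ 0.0279

-0.1735


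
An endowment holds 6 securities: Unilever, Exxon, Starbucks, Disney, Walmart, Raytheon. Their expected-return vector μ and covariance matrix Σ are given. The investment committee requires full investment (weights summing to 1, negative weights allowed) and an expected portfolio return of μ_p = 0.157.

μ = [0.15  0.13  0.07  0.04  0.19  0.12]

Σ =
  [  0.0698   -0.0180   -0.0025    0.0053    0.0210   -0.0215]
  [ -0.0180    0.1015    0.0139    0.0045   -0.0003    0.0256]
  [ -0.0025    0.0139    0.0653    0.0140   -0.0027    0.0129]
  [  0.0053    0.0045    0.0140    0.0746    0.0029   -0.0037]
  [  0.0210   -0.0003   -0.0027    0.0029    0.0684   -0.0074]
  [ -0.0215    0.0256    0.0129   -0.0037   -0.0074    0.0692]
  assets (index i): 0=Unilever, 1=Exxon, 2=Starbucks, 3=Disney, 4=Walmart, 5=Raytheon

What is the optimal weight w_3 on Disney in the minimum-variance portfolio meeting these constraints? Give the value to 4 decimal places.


g=Σ⁻¹μ = [2.4306  1.0672  0.5408  0.2202  2.2917  2.2505]
h=Σ⁻¹𝟙 = [17.6883  6.8974  9.3085  10.4193  11.0272  17.3959]
a=μᵀg=1.255468  b=𝟙ᵀg=8.800956  c=𝟙ᵀh=72.736633  D=ac−b²=13.861693
λ₁=(c·0.157−b)/D = (72.736633·0.157−8.800956)/13.861693 = 0.188916
λ₂=(a−b·0.157)/D = (1.255468−8.800956·0.157)/13.861693 = -0.009110
w* = 0.188916·g + -0.009110·h:
  w_0 = 0.188916·2.4306 + -0.009110·17.6883 = 0.2980  (Unilever)
  w_1 = 0.188916·1.0672 + -0.009110·6.8974 = 0.1388  (Exxon)
  w_2 = 0.188916·0.5408 + -0.009110·9.3085 = 0.0174  (Starbucks)
  w_3 = 0.188916·0.2202 + -0.009110·10.4193 = -0.0533  (Disney)
  w_4 = 0.188916·2.2917 + -0.009110·11.0272 = 0.3325  (Walmart)
  w_5 = 0.188916·2.2505 + -0.009110·17.3959 = 0.2667  (Raytheon)
Σw_i=1.0000  μᵀw=0.1570
σ²=wᵀΣw=λ₁·μ_p+λ₂ = 0.188916·0.157 + -0.009110 = 0.020550 ≈ 0.0205

-0.0533


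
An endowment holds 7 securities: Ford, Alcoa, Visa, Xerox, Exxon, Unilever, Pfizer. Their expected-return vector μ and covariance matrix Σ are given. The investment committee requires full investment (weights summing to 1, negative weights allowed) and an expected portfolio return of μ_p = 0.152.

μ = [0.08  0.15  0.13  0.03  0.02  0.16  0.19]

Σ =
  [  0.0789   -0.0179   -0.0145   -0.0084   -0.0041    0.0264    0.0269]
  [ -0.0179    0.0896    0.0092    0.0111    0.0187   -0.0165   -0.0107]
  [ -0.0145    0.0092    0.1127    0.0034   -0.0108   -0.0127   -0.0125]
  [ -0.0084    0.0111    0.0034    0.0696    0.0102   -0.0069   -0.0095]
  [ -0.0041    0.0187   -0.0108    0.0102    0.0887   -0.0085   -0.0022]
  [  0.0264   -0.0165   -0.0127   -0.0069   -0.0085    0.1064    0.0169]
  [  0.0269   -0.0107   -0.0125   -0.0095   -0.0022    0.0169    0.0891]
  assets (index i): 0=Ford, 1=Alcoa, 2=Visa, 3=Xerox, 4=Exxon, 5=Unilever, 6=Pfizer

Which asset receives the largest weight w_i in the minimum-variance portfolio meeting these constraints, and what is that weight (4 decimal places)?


Pfizer (0.2800)

u=Σ⁻¹μ = [0.5527  2.0896  1.4695  0.5265  0.1329  1.5637  2.1855]
v=Σ⁻¹𝟙 = [12.8724  11.5069  12.3985  14.3171  10.4828  9.5787  10.4268]
a=μᵀu=1.232586  b=𝟙ᵀu=8.520485  c=𝟙ᵀv=81.583218  D=ac−b²=27.959658
λ₁=(c·0.152−b)/D = (81.583218·0.152−8.520485)/27.959658 = 0.138777
λ₂=(a−b·0.152)/D = (1.232586−8.520485·0.152)/27.959658 = -0.002236
w* = 0.138777·u + -0.002236·v:
  w_0 = 0.138777·0.5527 + -0.002236·12.8724 = 0.0479  (Ford)
  w_1 = 0.138777·2.0896 + -0.002236·11.5069 = 0.2643  (Alcoa)
  w_2 = 0.138777·1.4695 + -0.002236·12.3985 = 0.1762  (Visa)
  w_3 = 0.138777·0.5265 + -0.002236·14.3171 = 0.0411  (Xerox)
  w_4 = 0.138777·0.1329 + -0.002236·10.4828 = -0.0050  (Exxon)
  w_5 = 0.138777·1.5637 + -0.002236·9.5787 = 0.1956  (Unilever)
  w_6 = 0.138777·2.1855 + -0.002236·10.4268 = 0.2800  (Pfizer)
Σw_i=1.0000  μᵀw=0.1520
σ²=wᵀΣw=λ₁·μ_p+λ₂ = 0.138777·0.152 + -0.002236 = 0.018858 ≈ 0.0189


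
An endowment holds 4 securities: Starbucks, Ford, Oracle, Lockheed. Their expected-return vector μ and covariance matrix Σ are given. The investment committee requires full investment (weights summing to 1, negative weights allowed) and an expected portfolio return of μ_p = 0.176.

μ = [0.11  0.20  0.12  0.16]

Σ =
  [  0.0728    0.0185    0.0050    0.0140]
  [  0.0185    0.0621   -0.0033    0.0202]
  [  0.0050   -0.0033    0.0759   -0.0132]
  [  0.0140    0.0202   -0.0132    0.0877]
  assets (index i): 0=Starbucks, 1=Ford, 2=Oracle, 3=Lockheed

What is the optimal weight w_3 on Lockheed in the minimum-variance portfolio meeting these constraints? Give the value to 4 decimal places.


p=Σ⁻¹μ = [0.4105  2.7395  1.9195  1.4168]
q=Σ⁻¹𝟙 = [7.9576  11.3489  14.8404  9.7519]
a=μᵀp=1.050076  b=𝟙ᵀp=6.486277  c=𝟙ᵀq=43.898864  D=ac−b²=4.025342
λ₁=(c·0.176−b)/D = (43.898864·0.176−6.486277)/4.025342 = 0.308029
λ₂=(a−b·0.176)/D = (1.050076−6.486277·0.176)/4.025342 = -0.022733
w* = 0.308029·p + -0.022733·q:
  w_0 = 0.308029·0.4105 + -0.022733·7.9576 = -0.0544  (Starbucks)
  w_1 = 0.308029·2.7395 + -0.022733·11.3489 = 0.5858  (Ford)
  w_2 = 0.308029·1.9195 + -0.022733·14.8404 = 0.2539  (Oracle)
  w_3 = 0.308029·1.4168 + -0.022733·9.7519 = 0.2147  (Lockheed)
Σw_i=1.0000  μᵀw=0.1760
σ²=wᵀΣw=λ₁·μ_p+λ₂ = 0.308029·0.176 + -0.022733 = 0.031480 ≈ 0.0315

0.2147


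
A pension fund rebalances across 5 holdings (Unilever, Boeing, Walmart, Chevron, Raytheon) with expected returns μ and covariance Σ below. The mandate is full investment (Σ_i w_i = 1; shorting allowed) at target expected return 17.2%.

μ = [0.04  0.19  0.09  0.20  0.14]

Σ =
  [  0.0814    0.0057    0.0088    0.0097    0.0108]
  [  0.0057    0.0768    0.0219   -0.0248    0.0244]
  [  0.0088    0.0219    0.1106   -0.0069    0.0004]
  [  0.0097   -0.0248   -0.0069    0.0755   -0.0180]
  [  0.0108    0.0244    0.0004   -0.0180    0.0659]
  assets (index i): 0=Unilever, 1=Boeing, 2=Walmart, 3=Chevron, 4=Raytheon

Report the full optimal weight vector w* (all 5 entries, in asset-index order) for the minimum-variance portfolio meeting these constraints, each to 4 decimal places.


g=Σ⁻¹μ = [-0.5929  3.0412  0.5196  4.3129  2.2705]
h=Σ⁻¹𝟙 = [6.1220  12.3512  7.3527  20.8211  15.2405]
a=μᵀg=1.781319  b=𝟙ᵀg=9.551237  c=𝟙ᵀh=61.887481  D=ac−b²=19.015223
λ₁=(c·0.172−b)/D = (61.887481·0.172−9.551237)/19.015223 = 0.057502
λ₂=(a−b·0.172)/D = (1.781319−9.551237·0.172)/19.015223 = 0.007284
w* = 0.057502·g + 0.007284·h:
  w_0 = 0.057502·-0.5929 + 0.007284·6.1220 = 0.0105  (Unilever)
  w_1 = 0.057502·3.0412 + 0.007284·12.3512 = 0.2648  (Boeing)
  w_2 = 0.057502·0.5196 + 0.007284·7.3527 = 0.0834  (Walmart)
  w_3 = 0.057502·4.3129 + 0.007284·20.8211 = 0.3997  (Chevron)
  w_4 = 0.057502·2.2705 + 0.007284·15.2405 = 0.2416  (Raytheon)
Σw_i=1.0000  μᵀw=0.1720
σ²=wᵀΣw=λ₁·μ_p+λ₂ = 0.057502·0.172 + 0.007284 = 0.017174 ≈ 0.0172

0.0105  0.2648  0.0834  0.3997  0.2416


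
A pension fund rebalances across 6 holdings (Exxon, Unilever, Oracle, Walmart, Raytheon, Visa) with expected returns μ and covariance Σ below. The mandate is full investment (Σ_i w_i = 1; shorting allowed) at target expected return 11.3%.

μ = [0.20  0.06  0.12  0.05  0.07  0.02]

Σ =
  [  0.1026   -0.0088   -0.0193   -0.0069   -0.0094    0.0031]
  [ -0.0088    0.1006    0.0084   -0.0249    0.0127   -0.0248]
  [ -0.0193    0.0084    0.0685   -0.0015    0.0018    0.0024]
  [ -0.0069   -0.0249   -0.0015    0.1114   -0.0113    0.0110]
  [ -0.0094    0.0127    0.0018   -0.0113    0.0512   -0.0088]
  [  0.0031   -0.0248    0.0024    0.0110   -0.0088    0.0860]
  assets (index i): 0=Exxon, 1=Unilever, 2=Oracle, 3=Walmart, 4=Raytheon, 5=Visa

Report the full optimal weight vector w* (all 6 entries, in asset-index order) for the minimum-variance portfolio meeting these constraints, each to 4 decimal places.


g=Σ⁻¹μ = [2.6844  0.7201  2.3797  0.9637  1.8698  0.3451]
h=Σ⁻¹𝟙 = [16.8514  14.2880  16.7342  14.3918  24.3020  15.3196]
a=μᵀg=1.051627  b=𝟙ᵀg=8.962786  c=𝟙ᵀh=101.887022  D=ac−b²=26.815561
λ₁=(c·0.113−b)/D = (101.887022·0.113−8.962786)/26.815561 = 0.095111
λ₂=(a−b·0.113)/D = (1.051627−8.962786·0.113)/26.815561 = 0.001448
w* = 0.095111·g + 0.001448·h:
  w_0 = 0.095111·2.6844 + 0.001448·16.8514 = 0.2797  (Exxon)
  w_1 = 0.095111·0.7201 + 0.001448·14.2880 = 0.0892  (Unilever)
  w_2 = 0.095111·2.3797 + 0.001448·16.7342 = 0.2506  (Oracle)
  w_3 = 0.095111·0.9637 + 0.001448·14.3918 = 0.1125  (Walmart)
  w_4 = 0.095111·1.8698 + 0.001448·24.3020 = 0.2130  (Raytheon)
  w_5 = 0.095111·0.3451 + 0.001448·15.3196 = 0.0550  (Visa)
Σw_i=1.0000  μᵀw=0.1130
σ²=wᵀΣw=λ₁·μ_p+λ₂ = 0.095111·0.113 + 0.001448 = 0.012196 ≈ 0.0122

0.2797  0.0892  0.2506  0.1125  0.2130  0.0550


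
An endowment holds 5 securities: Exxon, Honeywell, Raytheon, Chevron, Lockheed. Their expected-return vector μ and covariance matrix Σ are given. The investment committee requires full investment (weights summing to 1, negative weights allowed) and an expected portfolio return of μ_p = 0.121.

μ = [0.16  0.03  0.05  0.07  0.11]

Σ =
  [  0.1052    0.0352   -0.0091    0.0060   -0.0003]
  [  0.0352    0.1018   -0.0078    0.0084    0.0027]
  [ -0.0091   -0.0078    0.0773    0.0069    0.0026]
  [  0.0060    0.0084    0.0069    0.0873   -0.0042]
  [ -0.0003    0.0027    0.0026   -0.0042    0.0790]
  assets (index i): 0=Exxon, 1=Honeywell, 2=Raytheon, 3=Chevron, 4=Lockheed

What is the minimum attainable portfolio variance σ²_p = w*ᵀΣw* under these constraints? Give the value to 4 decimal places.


0.0295

g=Σ⁻¹μ = [1.6508  -0.3211  0.6954  0.7329  1.4257]
h=Σ⁻¹𝟙 = [7.7855  7.0064  13.2638  9.8001  12.5328]
a=μᵀg=0.497393  b=𝟙ᵀg=4.183682  c=𝟙ᵀh=50.388624  D=ac−b²=7.559762
λ₁=(c·0.121−b)/D = (50.388624·0.121−4.183682)/7.559762 = 0.253095
λ₂=(a−b·0.121)/D = (0.497393−4.183682·0.121)/7.559762 = -0.001168
w* = 0.253095·g + -0.001168·h:
  w_0 = 0.253095·1.6508 + -0.001168·7.7855 = 0.4087  (Exxon)
  w_1 = 0.253095·-0.3211 + -0.001168·7.0064 = -0.0895  (Honeywell)
  w_2 = 0.253095·0.6954 + -0.001168·13.2638 = 0.1605  (Raytheon)
  w_3 = 0.253095·0.7329 + -0.001168·9.8001 = 0.1740  (Chevron)
  w_4 = 0.253095·1.4257 + -0.001168·12.5328 = 0.3462  (Lockheed)
Σw_i=1.0000  μᵀw=0.1210
σ²=wᵀΣw=λ₁·μ_p+λ₂ = 0.253095·0.121 + -0.001168 = 0.029456 ≈ 0.0295


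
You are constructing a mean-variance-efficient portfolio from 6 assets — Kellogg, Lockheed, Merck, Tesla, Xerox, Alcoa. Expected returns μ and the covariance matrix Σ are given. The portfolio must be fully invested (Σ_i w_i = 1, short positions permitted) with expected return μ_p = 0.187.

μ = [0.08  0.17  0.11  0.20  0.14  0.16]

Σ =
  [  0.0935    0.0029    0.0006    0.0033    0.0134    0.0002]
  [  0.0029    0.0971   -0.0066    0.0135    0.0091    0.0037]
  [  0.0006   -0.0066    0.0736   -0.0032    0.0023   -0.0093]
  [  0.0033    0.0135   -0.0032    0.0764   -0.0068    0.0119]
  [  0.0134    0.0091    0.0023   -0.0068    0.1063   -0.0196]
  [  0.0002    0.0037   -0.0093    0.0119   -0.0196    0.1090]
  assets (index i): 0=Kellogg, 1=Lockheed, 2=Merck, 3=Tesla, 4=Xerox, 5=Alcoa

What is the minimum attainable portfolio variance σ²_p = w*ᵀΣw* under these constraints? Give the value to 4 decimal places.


0.0346

u=Σ⁻¹μ = [0.4954  1.3334  1.8657  2.3265  1.5448  1.6047]
v=Σ⁻¹𝟙 = [8.4899  8.2213  15.7926  11.1373  9.9970  10.8088]
a=μᵀu=1.409855  b=𝟙ᵀu=9.170455  c=𝟙ᵀv=64.446971  D=ac−b²=6.763676
λ₁=(c·0.187−b)/D = (64.446971·0.187−9.170455)/6.763676 = 0.425971
λ₂=(a−b·0.187)/D = (1.409855−9.170455·0.187)/6.763676 = -0.045097
w* = 0.425971·u + -0.045097·v:
  w_0 = 0.425971·0.4954 + -0.045097·8.4899 = -0.1719  (Kellogg)
  w_1 = 0.425971·1.3334 + -0.045097·8.2213 = 0.1972  (Lockheed)
  w_2 = 0.425971·1.8657 + -0.045097·15.7926 = 0.0826  (Merck)
  w_3 = 0.425971·2.3265 + -0.045097·11.1373 = 0.4888  (Tesla)
  w_4 = 0.425971·1.5448 + -0.045097·9.9970 = 0.2072  (Xerox)
  w_5 = 0.425971·1.6047 + -0.045097·10.8088 = 0.1961  (Alcoa)
Σw_i=1.0000  μᵀw=0.1870
σ²=wᵀΣw=λ₁·μ_p+λ₂ = 0.425971·0.187 + -0.045097 = 0.034560 ≈ 0.0346


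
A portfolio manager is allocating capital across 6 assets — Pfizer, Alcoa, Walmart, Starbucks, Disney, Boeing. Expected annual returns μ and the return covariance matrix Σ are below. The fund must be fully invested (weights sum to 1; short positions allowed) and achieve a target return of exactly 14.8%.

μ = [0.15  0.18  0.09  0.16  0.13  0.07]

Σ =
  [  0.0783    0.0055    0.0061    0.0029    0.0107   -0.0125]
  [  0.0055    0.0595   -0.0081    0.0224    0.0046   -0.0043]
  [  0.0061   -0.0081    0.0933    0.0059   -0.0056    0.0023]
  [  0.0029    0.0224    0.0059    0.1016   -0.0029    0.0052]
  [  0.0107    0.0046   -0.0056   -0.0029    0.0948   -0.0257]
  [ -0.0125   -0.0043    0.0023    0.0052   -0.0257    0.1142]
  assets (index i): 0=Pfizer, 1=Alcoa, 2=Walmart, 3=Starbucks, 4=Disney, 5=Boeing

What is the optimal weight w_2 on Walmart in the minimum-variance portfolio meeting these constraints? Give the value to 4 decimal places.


g=Σ⁻¹μ = [1.5949  2.6742  1.0977  0.8586  1.4663  1.1570]
h=Σ⁻¹𝟙 = [10.9127  15.3440  11.4647  5.1874  12.9244  12.9702]
a=μᵀg=1.228372  b=𝟙ᵀg=8.848723  c=𝟙ᵀh=68.803467  D=ac−b²=6.216361
λ₁=(c·0.148−b)/D = (68.803467·0.148−8.848723)/6.216361 = 0.214626
λ₂=(a−b·0.148)/D = (1.228372−8.848723·0.148)/6.216361 = -0.013069
w* = 0.214626·g + -0.013069·h:
  w_0 = 0.214626·1.5949 + -0.013069·10.9127 = 0.1997  (Pfizer)
  w_1 = 0.214626·2.6742 + -0.013069·15.3440 = 0.3734  (Alcoa)
  w_2 = 0.214626·1.0977 + -0.013069·11.4647 = 0.0858  (Walmart)
  w_3 = 0.214626·0.8586 + -0.013069·5.1874 = 0.1165  (Starbucks)
  w_4 = 0.214626·1.4663 + -0.013069·12.9244 = 0.1458  (Disney)
  w_5 = 0.214626·1.1570 + -0.013069·12.9702 = 0.0788  (Boeing)
Σw_i=1.0000  μᵀw=0.1480
σ²=wᵀΣw=λ₁·μ_p+λ₂ = 0.214626·0.148 + -0.013069 = 0.018696 ≈ 0.0187

0.0858


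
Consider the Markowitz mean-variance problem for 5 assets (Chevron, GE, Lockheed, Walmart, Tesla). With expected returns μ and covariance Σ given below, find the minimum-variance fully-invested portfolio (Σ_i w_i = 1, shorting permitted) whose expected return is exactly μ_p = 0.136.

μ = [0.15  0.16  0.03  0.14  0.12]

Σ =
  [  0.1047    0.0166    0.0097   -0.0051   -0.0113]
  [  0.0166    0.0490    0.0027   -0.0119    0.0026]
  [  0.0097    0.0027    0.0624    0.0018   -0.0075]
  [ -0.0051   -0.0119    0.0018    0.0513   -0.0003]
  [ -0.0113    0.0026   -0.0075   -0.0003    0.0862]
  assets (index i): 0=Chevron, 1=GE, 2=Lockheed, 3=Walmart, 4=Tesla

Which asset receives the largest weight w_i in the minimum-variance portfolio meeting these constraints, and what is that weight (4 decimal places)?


x=Σ⁻¹μ = [1.1684  3.6787  0.2094  3.6998  1.4654]
y=Σ⁻¹𝟙 = [7.2603  22.5000  14.7949  24.9926  13.2483]
a=μᵀx=1.463950  b=𝟙ᵀx=10.221653  c=𝟙ᵀy=82.796081  D=ac−b²=16.727117
λ₁=(c·0.136−b)/D = (82.796081·0.136−10.221653)/16.727117 = 0.062092
λ₂=(a−b·0.136)/D = (1.463950−10.221653·0.136)/16.727117 = 0.004412
w* = 0.062092·x + 0.004412·y:
  w_0 = 0.062092·1.1684 + 0.004412·7.2603 = 0.1046  (Chevron)
  w_1 = 0.062092·3.6787 + 0.004412·22.5000 = 0.3277  (GE)
  w_2 = 0.062092·0.2094 + 0.004412·14.7949 = 0.0783  (Lockheed)
  w_3 = 0.062092·3.6998 + 0.004412·24.9926 = 0.3400  (Walmart)
  w_4 = 0.062092·1.4654 + 0.004412·13.2483 = 0.1494  (Tesla)
Σw_i=1.0000  μᵀw=0.1360
σ²=wᵀΣw=λ₁·μ_p+λ₂ = 0.062092·0.136 + 0.004412 = 0.012857 ≈ 0.0129

Walmart (0.3400)


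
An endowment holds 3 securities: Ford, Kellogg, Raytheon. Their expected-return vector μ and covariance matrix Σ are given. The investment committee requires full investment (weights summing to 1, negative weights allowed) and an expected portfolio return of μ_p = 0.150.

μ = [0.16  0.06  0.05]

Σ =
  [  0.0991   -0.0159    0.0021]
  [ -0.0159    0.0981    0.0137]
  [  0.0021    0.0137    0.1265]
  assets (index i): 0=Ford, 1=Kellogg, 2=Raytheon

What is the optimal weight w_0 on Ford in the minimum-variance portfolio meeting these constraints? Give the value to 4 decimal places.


0.8923

p=Σ⁻¹μ = [1.7461  0.8564  0.2735]
q=Σ⁻¹𝟙 = [11.7485  11.1904  6.4982]
a=μᵀp=0.344445  b=𝟙ᵀp=2.876100  c=𝟙ᵀq=29.437112  D=ac−b²=1.867526
λ₁=(c·0.150−b)/D = (29.437112·0.150−2.876100)/1.867526 = 0.824335
λ₂=(a−b·0.150)/D = (0.344445−2.876100·0.150)/1.867526 = -0.046569
w* = 0.824335·p + -0.046569·q:
  w_0 = 0.824335·1.7461 + -0.046569·11.7485 = 0.8923  (Ford)
  w_1 = 0.824335·0.8564 + -0.046569·11.1904 = 0.1849  (Kellogg)
  w_2 = 0.824335·0.2735 + -0.046569·6.4982 = -0.0771  (Raytheon)
Σw_i=1.0000  μᵀw=0.1500
σ²=wᵀΣw=λ₁·μ_p+λ₂ = 0.824335·0.150 + -0.046569 = 0.077081 ≈ 0.0771


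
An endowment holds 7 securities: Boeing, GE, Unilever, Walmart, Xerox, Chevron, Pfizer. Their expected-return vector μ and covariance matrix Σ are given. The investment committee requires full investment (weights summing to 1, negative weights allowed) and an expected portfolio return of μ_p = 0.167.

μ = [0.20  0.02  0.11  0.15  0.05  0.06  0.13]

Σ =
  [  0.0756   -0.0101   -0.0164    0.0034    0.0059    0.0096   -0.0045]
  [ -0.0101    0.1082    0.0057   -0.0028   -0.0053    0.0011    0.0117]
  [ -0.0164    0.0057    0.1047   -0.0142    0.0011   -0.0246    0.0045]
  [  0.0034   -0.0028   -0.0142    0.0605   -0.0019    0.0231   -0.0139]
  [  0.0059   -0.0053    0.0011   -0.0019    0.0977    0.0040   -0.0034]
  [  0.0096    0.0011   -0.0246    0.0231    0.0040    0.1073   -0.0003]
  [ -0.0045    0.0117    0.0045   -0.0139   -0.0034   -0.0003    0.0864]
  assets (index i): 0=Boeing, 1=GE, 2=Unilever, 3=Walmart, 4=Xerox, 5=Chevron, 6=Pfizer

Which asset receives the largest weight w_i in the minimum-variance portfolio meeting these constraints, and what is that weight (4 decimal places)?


g=Σ⁻¹μ = [3.0235  0.2516  1.8574  3.2467  0.4571  0.0017  2.0716]
h=Σ⁻¹𝟙 = [16.0614  9.3885  15.1700  20.7164  10.2332  6.4624  14.1071]
a=μᵀg=1.593305  b=𝟙ᵀg=10.909554  c=𝟙ᵀh=92.139096  D=ac−b²=27.787325
λ₁=(c·0.167−b)/D = (92.139096·0.167−10.909554)/27.787325 = 0.161141
λ₂=(a−b·0.167)/D = (1.593305−10.909554·0.167)/27.787325 = -0.008226
w* = 0.161141·g + -0.008226·h:
  w_0 = 0.161141·3.0235 + -0.008226·16.0614 = 0.3551  (Boeing)
  w_1 = 0.161141·0.2516 + -0.008226·9.3885 = -0.0367  (GE)
  w_2 = 0.161141·1.8574 + -0.008226·15.1700 = 0.1745  (Unilever)
  w_3 = 0.161141·3.2467 + -0.008226·20.7164 = 0.3528  (Walmart)
  w_4 = 0.161141·0.4571 + -0.008226·10.2332 = -0.0105  (Xerox)
  w_5 = 0.161141·0.0017 + -0.008226·6.4624 = -0.0529  (Chevron)
  w_6 = 0.161141·2.0716 + -0.008226·14.1071 = 0.2178  (Pfizer)
Σw_i=1.0000  μᵀw=0.1670
σ²=wᵀΣw=λ₁·μ_p+λ₂ = 0.161141·0.167 + -0.008226 = 0.018684 ≈ 0.0187

Boeing (0.3551)


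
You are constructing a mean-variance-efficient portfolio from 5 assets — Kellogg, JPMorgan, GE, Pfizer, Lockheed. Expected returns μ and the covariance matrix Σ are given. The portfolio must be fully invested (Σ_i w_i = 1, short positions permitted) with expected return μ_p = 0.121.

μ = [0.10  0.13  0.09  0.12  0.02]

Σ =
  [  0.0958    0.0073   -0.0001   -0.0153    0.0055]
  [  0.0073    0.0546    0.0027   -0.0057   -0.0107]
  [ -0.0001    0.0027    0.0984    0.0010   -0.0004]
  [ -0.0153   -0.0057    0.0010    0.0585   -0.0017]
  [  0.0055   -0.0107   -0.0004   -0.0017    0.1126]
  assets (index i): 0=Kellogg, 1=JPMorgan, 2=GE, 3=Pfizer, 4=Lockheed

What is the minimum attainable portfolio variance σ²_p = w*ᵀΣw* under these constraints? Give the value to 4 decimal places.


0.0183

p=Σ⁻¹μ = [1.2480  2.5253  0.8216  2.6213  0.3991]
q=Σ⁻¹𝟙 = [11.8309  20.6858  9.4231  22.3519  10.6397]
a=μᵀp=0.849574  b=𝟙ᵀp=7.615346  c=𝟙ᵀq=74.931457  D=ac−b²=5.666344
λ₁=(c·0.121−b)/D = (74.931457·0.121−7.615346)/5.666344 = 0.256137
λ₂=(a−b·0.121)/D = (0.849574−7.615346·0.121)/5.666344 = -0.012686
w* = 0.256137·p + -0.012686·q:
  w_0 = 0.256137·1.2480 + -0.012686·11.8309 = 0.1696  (Kellogg)
  w_1 = 0.256137·2.5253 + -0.012686·20.6858 = 0.3844  (JPMorgan)
  w_2 = 0.256137·0.8216 + -0.012686·9.4231 = 0.0909  (GE)
  w_3 = 0.256137·2.6213 + -0.012686·22.3519 = 0.3879  (Pfizer)
  w_4 = 0.256137·0.3991 + -0.012686·10.6397 = -0.0327  (Lockheed)
Σw_i=1.0000  μᵀw=0.1210
σ²=wᵀΣw=λ₁·μ_p+λ₂ = 0.256137·0.121 + -0.012686 = 0.018307 ≈ 0.0183


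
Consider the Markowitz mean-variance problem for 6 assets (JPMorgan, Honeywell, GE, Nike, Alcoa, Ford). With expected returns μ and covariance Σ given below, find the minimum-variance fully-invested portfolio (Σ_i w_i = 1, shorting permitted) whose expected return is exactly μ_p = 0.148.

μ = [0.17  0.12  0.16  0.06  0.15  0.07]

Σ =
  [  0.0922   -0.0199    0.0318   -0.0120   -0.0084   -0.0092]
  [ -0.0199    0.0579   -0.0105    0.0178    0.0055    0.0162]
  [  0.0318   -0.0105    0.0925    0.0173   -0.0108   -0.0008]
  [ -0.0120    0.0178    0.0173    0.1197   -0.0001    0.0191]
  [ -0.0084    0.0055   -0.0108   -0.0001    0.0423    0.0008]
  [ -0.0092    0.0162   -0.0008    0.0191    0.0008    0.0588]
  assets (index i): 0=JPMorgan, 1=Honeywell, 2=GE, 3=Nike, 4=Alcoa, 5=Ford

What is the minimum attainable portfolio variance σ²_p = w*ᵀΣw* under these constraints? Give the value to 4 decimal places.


x=Σ⁻¹μ = [2.2452  2.5521  1.7378  -0.0313  4.0883  0.8168]
y=Σ⁻¹𝟙 = [15.3139  16.9093  9.9911  3.8360  26.7921  13.2695]
a=μᵀx=1.634523  b=𝟙ᵀx=11.408904  c=𝟙ᵀy=86.111977  D=ac−b²=10.588913
λ₁=(c·0.148−b)/D = (86.111977·0.148−11.408904)/10.588913 = 0.126138
λ₂=(a−b·0.148)/D = (1.634523−11.408904·0.148)/10.588913 = -0.005099
w* = 0.126138·x + -0.005099·y:
  w_0 = 0.126138·2.2452 + -0.005099·15.3139 = 0.2051  (JPMorgan)
  w_1 = 0.126138·2.5521 + -0.005099·16.9093 = 0.2357  (Honeywell)
  w_2 = 0.126138·1.7378 + -0.005099·9.9911 = 0.1683  (GE)
  w_3 = 0.126138·-0.0313 + -0.005099·3.8360 = -0.0235  (Nike)
  w_4 = 0.126138·4.0883 + -0.005099·26.7921 = 0.3791  (Alcoa)
  w_5 = 0.126138·0.8168 + -0.005099·13.2695 = 0.0354  (Ford)
Σw_i=1.0000  μᵀw=0.1480
σ²=wᵀΣw=λ₁·μ_p+λ₂ = 0.126138·0.148 + -0.005099 = 0.013569 ≈ 0.0136

0.0136


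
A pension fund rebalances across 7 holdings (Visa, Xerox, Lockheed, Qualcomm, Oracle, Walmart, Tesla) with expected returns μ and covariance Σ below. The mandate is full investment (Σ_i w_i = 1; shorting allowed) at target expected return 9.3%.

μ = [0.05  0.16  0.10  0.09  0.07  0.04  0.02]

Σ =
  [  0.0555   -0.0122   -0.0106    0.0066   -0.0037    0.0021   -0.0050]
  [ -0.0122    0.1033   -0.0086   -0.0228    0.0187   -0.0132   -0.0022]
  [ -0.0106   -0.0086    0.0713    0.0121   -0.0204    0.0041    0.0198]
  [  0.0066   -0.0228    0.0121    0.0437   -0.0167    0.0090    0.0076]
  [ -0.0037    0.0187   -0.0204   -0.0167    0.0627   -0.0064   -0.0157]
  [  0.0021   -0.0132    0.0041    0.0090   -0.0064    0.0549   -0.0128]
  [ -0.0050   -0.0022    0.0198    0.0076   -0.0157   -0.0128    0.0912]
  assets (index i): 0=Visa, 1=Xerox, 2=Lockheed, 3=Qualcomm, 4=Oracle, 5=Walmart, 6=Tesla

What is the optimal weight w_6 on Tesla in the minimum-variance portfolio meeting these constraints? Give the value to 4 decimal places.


x=Σ⁻¹μ = [1.5198  2.3054  1.8802  3.1032  2.0874  0.8589  0.1713]
y=Σ⁻¹𝟙 = [24.7767  17.8492  18.6955  28.1096  31.7383  22.7539  15.0098]
a=μᵀx=1.096052  b=𝟙ᵀx=11.926151  c=𝟙ᵀy=158.932926  D=ac−b²=31.965598
λ₁=(c·0.093−b)/D = (158.932926·0.093−11.926151)/31.965598 = 0.089303
λ₂=(a−b·0.093)/D = (1.096052−11.926151·0.093)/31.965598 = -0.000409
w* = 0.089303·x + -0.000409·y:
  w_0 = 0.089303·1.5198 + -0.000409·24.7767 = 0.1256  (Visa)
  w_1 = 0.089303·2.3054 + -0.000409·17.8492 = 0.1986  (Xerox)
  w_2 = 0.089303·1.8802 + -0.000409·18.6955 = 0.1603  (Lockheed)
  w_3 = 0.089303·3.1032 + -0.000409·28.1096 = 0.2656  (Qualcomm)
  w_4 = 0.089303·2.0874 + -0.000409·31.7383 = 0.1734  (Oracle)
  w_5 = 0.089303·0.8589 + -0.000409·22.7539 = 0.0674  (Walmart)
  w_6 = 0.089303·0.1713 + -0.000409·15.0098 = 0.0092  (Tesla)
Σw_i=1.0000  μᵀw=0.0930
σ²=wᵀΣw=λ₁·μ_p+λ₂ = 0.089303·0.093 + -0.000409 = 0.007896 ≈ 0.0079

0.0092


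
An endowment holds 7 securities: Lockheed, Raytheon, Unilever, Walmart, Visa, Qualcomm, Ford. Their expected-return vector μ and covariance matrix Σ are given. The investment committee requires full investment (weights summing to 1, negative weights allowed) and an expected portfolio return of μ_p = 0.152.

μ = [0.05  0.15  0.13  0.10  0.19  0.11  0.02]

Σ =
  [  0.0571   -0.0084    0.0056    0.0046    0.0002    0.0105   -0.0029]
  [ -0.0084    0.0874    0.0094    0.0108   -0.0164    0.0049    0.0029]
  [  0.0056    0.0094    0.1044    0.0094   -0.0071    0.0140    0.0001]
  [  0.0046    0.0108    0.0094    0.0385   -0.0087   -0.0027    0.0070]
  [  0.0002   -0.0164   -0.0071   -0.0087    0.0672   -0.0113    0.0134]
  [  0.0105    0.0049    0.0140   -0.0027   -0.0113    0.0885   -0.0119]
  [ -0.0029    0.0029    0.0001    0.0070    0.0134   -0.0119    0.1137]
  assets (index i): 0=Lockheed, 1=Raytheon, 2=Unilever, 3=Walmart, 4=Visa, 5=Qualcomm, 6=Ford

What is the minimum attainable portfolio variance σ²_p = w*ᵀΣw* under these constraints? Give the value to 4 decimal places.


0.0140

u=Σ⁻¹μ = [0.5522  2.0231  0.8559  2.8532  4.1030  1.4918  -0.3654]
v=Σ⁻¹𝟙 = [14.8401  12.6303  5.3241  24.2239  22.5090  12.4173  6.0022]
a=μᵀu=1.664018  b=𝟙ᵀu=11.513739  c=𝟙ᵀv=97.947043  D=ac−b²=30.419435
λ₁=(c·0.152−b)/D = (97.947043·0.152−11.513739)/30.419435 = 0.110923
λ₂=(a−b·0.152)/D = (1.664018−11.513739·0.152)/30.419435 = -0.002829
w* = 0.110923·u + -0.002829·v:
  w_0 = 0.110923·0.5522 + -0.002829·14.8401 = 0.0193  (Lockheed)
  w_1 = 0.110923·2.0231 + -0.002829·12.6303 = 0.1887  (Raytheon)
  w_2 = 0.110923·0.8559 + -0.002829·5.3241 = 0.0799  (Unilever)
  w_3 = 0.110923·2.8532 + -0.002829·24.2239 = 0.2479  (Walmart)
  w_4 = 0.110923·4.1030 + -0.002829·22.5090 = 0.3914  (Visa)
  w_5 = 0.110923·1.4918 + -0.002829·12.4173 = 0.1303  (Qualcomm)
  w_6 = 0.110923·-0.3654 + -0.002829·6.0022 = -0.0575  (Ford)
Σw_i=1.0000  μᵀw=0.1520
σ²=wᵀΣw=λ₁·μ_p+λ₂ = 0.110923·0.152 + -0.002829 = 0.014031 ≈ 0.0140


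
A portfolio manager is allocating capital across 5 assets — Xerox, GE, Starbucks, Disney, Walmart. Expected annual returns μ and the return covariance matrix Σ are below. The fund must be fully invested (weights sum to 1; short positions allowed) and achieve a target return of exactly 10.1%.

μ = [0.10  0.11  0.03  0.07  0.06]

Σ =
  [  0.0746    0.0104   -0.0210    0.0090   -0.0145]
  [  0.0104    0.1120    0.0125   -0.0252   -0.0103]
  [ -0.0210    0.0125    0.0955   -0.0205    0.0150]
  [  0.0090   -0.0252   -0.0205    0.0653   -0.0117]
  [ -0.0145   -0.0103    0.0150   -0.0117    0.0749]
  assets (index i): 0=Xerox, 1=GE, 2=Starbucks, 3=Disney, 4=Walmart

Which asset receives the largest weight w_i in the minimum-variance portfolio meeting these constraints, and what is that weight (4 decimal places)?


GE (0.4064)

g=Σ⁻¹μ = [1.3817  1.3296  0.6170  1.8420  1.4156]
h=Σ⁻¹𝟙 = [16.3216  13.4946  14.9064  26.4479  19.5127]
a=μᵀg=0.516812  b=𝟙ᵀg=6.585878  c=𝟙ᵀh=90.683284  D=ac−b²=3.492415
λ₁=(c·0.101−b)/D = (90.683284·0.101−6.585878)/3.492415 = 0.736778
λ₂=(a−b·0.101)/D = (0.516812−6.585878·0.101)/3.492415 = -0.042481
w* = 0.736778·g + -0.042481·h:
  w_0 = 0.736778·1.3817 + -0.042481·16.3216 = 0.3247  (Xerox)
  w_1 = 0.736778·1.3296 + -0.042481·13.4946 = 0.4064  (GE)
  w_2 = 0.736778·0.6170 + -0.042481·14.9064 = -0.1787  (Starbucks)
  w_3 = 0.736778·1.8420 + -0.042481·26.4479 = 0.2336  (Disney)
  w_4 = 0.736778·1.4156 + -0.042481·19.5127 = 0.2140  (Walmart)
Σw_i=1.0000  μᵀw=0.1010
σ²=wᵀΣw=λ₁·μ_p+λ₂ = 0.736778·0.101 + -0.042481 = 0.031933 ≈ 0.0319


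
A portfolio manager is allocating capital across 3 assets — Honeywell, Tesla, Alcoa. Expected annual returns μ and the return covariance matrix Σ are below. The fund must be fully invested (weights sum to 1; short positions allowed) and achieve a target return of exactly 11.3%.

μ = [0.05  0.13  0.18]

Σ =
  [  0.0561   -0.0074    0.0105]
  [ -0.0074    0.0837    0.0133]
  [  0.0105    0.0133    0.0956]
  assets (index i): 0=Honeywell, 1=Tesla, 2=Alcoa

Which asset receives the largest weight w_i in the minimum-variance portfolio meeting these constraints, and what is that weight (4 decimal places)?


g=Σ⁻¹μ = [0.7704  1.3657  1.6082]
h=Σ⁻¹𝟙 = [18.2146  12.4897  6.7221]
a=μᵀg=0.505546  b=𝟙ᵀg=3.744367  c=𝟙ᵀh=37.426408  D=ac−b²=4.900494
λ₁=(c·0.113−b)/D = (37.426408·0.113−3.744367)/4.900494 = 0.098932
λ₂=(a−b·0.113)/D = (0.505546−3.744367·0.113)/4.900494 = 0.016821
w* = 0.098932·g + 0.016821·h:
  w_0 = 0.098932·0.7704 + 0.016821·18.2146 = 0.3826  (Honeywell)
  w_1 = 0.098932·1.3657 + 0.016821·12.4897 = 0.3452  (Tesla)
  w_2 = 0.098932·1.6082 + 0.016821·6.7221 = 0.2722  (Alcoa)
Σw_i=1.0000  μᵀw=0.1130
σ²=wᵀΣw=λ₁·μ_p+λ₂ = 0.098932·0.113 + 0.016821 = 0.028001 ≈ 0.0280

Honeywell (0.3826)


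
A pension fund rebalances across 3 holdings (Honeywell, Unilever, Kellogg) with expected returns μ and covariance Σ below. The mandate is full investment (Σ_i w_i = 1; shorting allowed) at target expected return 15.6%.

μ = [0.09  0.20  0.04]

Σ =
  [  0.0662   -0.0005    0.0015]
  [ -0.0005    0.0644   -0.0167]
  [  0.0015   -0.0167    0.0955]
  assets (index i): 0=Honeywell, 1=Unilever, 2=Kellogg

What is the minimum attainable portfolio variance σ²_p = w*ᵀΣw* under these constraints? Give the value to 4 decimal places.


0.0296

g=Σ⁻¹μ = [1.3626  3.3721  0.9871]
h=Σ⁻¹𝟙 = [14.9426  19.1676  13.5883]
a=μᵀg=0.836551  b=𝟙ᵀg=5.721898  c=𝟙ᵀh=47.698598  D=ac−b²=7.162175
λ₁=(c·0.156−b)/D = (47.698598·0.156−5.721898)/7.162175 = 0.240022
λ₂=(a−b·0.156)/D = (0.836551−5.721898·0.156)/7.162175 = -0.007828
w* = 0.240022·g + -0.007828·h:
  w_0 = 0.240022·1.3626 + -0.007828·14.9426 = 0.2101  (Honeywell)
  w_1 = 0.240022·3.3721 + -0.007828·19.1676 = 0.6593  (Unilever)
  w_2 = 0.240022·0.9871 + -0.007828·13.5883 = 0.1306  (Kellogg)
Σw_i=1.0000  μᵀw=0.1560
σ²=wᵀΣw=λ₁·μ_p+λ₂ = 0.240022·0.156 + -0.007828 = 0.029616 ≈ 0.0296
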